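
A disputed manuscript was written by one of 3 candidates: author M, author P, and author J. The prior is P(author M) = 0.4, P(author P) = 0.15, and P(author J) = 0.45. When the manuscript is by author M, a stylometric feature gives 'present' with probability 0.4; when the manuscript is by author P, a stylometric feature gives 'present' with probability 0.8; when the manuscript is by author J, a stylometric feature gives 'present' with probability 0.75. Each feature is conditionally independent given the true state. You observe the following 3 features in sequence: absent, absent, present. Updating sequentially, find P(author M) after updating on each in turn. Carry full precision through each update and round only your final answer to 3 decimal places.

0.690

After 'absent': normaliser = 0.6·0.4000 + 0.2·0.1500 + 0.25·0.4500; P(author M) ≈ 0.6275, P(author P) ≈ 0.0784, P(author J) ≈ 0.2941
After 'absent': normaliser = 0.6·0.6275 + 0.2·0.0784 + 0.25·0.2941; P(author M) ≈ 0.8084, P(author P) ≈ 0.0337, P(author J) ≈ 0.1579
After 'present': normaliser = 0.4·0.8084 + 0.8·0.0337 + 0.75·0.1579; P(author M) ≈ 0.6899, P(author P) ≈ 0.0575, P(author J) ≈ 0.2526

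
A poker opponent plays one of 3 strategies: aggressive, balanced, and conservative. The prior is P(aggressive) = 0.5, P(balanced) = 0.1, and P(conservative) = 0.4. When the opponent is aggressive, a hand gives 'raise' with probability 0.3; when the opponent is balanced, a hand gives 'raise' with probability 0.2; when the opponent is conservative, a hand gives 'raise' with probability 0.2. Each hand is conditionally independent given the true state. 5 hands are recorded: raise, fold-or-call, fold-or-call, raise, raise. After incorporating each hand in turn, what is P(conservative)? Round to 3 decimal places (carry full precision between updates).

0.223

Apply Bayes' rule sequentially, carrying P(conservative) forward.
After 'raise': normaliser = 0.3·0.5000 + 0.2·0.1000 + 0.2·0.4000; P(aggressive) ≈ 0.6000, P(balanced) ≈ 0.0800, P(conservative) ≈ 0.3200
After 'fold-or-call': normaliser = 0.7·0.6000 + 0.8·0.0800 + 0.8·0.3200; P(aggressive) ≈ 0.5676, P(balanced) ≈ 0.0865, P(conservative) ≈ 0.3459
After 'fold-or-call': normaliser = 0.7·0.5676 + 0.8·0.0865 + 0.8·0.3459; P(aggressive) ≈ 0.5345, P(balanced) ≈ 0.0931, P(conservative) ≈ 0.3724
After 'raise': normaliser = 0.3·0.5345 + 0.2·0.0931 + 0.2·0.3724; P(aggressive) ≈ 0.6327, P(balanced) ≈ 0.0735, P(conservative) ≈ 0.2938
After 'raise': normaliser = 0.3·0.6327 + 0.2·0.0735 + 0.2·0.2938; P(aggressive) ≈ 0.7210, P(balanced) ≈ 0.0558, P(conservative) ≈ 0.2232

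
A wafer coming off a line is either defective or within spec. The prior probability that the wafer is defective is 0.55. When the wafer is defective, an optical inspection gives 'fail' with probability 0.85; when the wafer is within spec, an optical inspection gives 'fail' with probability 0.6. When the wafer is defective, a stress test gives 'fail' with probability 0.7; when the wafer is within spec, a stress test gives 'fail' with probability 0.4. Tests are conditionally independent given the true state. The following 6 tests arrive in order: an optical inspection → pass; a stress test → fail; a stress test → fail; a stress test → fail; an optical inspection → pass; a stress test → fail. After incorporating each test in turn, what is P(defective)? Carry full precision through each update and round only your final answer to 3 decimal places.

Apply Bayes' rule sequentially, carrying P(defective) forward.
After an optical inspection='pass': P(defective) = 0.15·0.5500 / (0.15·0.5500 + 0.4·0.4500) ≈ 0.3143
After a stress test='fail': P(defective) = 0.7·0.3143 / (0.7·0.3143 + 0.4·0.6857) ≈ 0.4451
After a stress test='fail': P(defective) = 0.7·0.4451 / (0.7·0.4451 + 0.4·0.5549) ≈ 0.5840
After a stress test='fail': P(defective) = 0.7·0.5840 / (0.7·0.5840 + 0.4·0.4160) ≈ 0.7107
After an optical inspection='pass': P(defective) = 0.15·0.7107 / (0.15·0.7107 + 0.4·0.2893) ≈ 0.4795
After a stress test='fail': P(defective) = 0.7·0.4795 / (0.7·0.4795 + 0.4·0.5205) ≈ 0.6172

0.617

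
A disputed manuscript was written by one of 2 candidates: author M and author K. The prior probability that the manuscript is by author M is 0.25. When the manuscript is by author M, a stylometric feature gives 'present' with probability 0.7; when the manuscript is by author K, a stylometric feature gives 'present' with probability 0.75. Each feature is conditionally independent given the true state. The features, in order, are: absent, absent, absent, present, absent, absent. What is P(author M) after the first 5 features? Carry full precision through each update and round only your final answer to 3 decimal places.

After 'absent': P(author M) = 0.3·0.2500 / (0.3·0.2500 + 0.25·0.7500) ≈ 0.2857
After 'absent': P(author M) = 0.3·0.2857 / (0.3·0.2857 + 0.25·0.7143) ≈ 0.3243
After 'absent': P(author M) = 0.3·0.3243 / (0.3·0.3243 + 0.25·0.6757) ≈ 0.3655
After 'present': P(author M) = 0.7·0.3655 / (0.7·0.3655 + 0.75·0.6345) ≈ 0.3496
After 'absent': P(author M) = 0.3·0.3496 / (0.3·0.3496 + 0.25·0.6504) ≈ 0.3921

0.392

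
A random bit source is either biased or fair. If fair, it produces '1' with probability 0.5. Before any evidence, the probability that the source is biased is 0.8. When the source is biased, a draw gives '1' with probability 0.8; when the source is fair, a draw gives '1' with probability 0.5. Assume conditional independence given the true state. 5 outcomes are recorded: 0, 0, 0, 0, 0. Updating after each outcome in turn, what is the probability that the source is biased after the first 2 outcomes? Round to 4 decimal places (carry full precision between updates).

Each posterior becomes the prior for the next update.
After '0': P(biased) = 0.2·0.8000 / (0.2·0.8000 + 0.5·0.2000) ≈ 0.6154
After '0': P(biased) = 0.2·0.6154 / (0.2·0.6154 + 0.5·0.3846) ≈ 0.3902

0.3902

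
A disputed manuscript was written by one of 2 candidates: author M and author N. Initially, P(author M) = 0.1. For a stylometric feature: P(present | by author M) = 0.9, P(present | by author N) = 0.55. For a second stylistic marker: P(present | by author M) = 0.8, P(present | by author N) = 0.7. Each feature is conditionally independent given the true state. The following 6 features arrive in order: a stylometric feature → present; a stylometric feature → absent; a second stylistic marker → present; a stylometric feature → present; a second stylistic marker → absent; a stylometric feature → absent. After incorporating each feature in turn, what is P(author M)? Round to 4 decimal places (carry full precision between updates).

0.0111

Each posterior becomes the prior for the next update.
After a stylometric feature='present': P(author M) = 0.9·0.1000 / (0.9·0.1000 + 0.55·0.9000) ≈ 0.1538
After a stylometric feature='absent': P(author M) = 0.1·0.1538 / (0.1·0.1538 + 0.45·0.8462) ≈ 0.0388
After a second stylistic marker='present': P(author M) = 0.8·0.0388 / (0.8·0.0388 + 0.7·0.9612) ≈ 0.0441
After a stylometric feature='present': P(author M) = 0.9·0.0441 / (0.9·0.0441 + 0.55·0.9559) ≈ 0.0703
After a second stylistic marker='absent': P(author M) = 0.2·0.0703 / (0.2·0.0703 + 0.3·0.9297) ≈ 0.0480
After a stylometric feature='absent': P(author M) = 0.1·0.0480 / (0.1·0.0480 + 0.45·0.9520) ≈ 0.0111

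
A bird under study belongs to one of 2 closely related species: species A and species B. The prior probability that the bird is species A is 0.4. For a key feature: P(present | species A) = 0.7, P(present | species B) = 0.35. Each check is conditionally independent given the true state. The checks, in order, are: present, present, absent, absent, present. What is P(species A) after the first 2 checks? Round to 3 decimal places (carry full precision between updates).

Each posterior becomes the prior for the next update.
After 'present': P(species A) = 0.7·0.4000 / (0.7·0.4000 + 0.35·0.6000) ≈ 0.5714
After 'present': P(species A) = 0.7·0.5714 / (0.7·0.5714 + 0.35·0.4286) ≈ 0.7273

0.727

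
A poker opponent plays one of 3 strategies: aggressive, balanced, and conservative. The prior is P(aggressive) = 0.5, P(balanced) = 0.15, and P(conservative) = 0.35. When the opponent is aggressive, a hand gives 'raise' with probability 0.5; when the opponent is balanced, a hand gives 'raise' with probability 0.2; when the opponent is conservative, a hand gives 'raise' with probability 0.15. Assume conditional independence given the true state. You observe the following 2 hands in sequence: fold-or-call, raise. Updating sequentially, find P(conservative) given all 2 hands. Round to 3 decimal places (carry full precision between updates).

0.230

After 'fold-or-call': normaliser = 0.5·0.5000 + 0.8·0.1500 + 0.85·0.3500; P(aggressive) ≈ 0.3745, P(balanced) ≈ 0.1798, P(conservative) ≈ 0.4457
After 'raise': normaliser = 0.5·0.3745 + 0.2·0.1798 + 0.15·0.4457; P(aggressive) ≈ 0.6456, P(balanced) ≈ 0.1240, P(conservative) ≈ 0.2305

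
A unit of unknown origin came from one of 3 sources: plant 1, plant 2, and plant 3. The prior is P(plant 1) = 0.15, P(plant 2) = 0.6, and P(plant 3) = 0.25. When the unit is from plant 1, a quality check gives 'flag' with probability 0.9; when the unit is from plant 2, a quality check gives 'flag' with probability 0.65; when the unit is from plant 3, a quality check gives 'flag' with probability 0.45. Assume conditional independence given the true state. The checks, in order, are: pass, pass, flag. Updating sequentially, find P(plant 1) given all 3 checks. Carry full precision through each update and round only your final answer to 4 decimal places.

After 'pass': normaliser = 0.1·0.1500 + 0.35·0.6000 + 0.55·0.2500; P(plant 1) ≈ 0.0414, P(plant 2) ≈ 0.5793, P(plant 3) ≈ 0.3793
After 'pass': normaliser = 0.1·0.0414 + 0.35·0.5793 + 0.55·0.3793; P(plant 1) ≈ 0.0100, P(plant 2) ≈ 0.4880, P(plant 3) ≈ 0.5021
After 'flag': normaliser = 0.9·0.0100 + 0.65·0.4880 + 0.45·0.5021; P(plant 1) ≈ 0.0162, P(plant 2) ≈ 0.5745, P(plant 3) ≈ 0.4092

0.0162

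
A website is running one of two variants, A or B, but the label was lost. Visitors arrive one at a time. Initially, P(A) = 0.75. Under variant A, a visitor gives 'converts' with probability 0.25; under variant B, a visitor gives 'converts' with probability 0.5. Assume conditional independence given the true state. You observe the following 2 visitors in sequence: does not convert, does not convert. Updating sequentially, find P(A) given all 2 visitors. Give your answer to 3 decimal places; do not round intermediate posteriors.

0.871

Apply Bayes' rule sequentially, carrying P(A) forward.
After 'does not convert': P(A) = 0.75·0.7500 / (0.75·0.7500 + 0.5·0.2500) ≈ 0.8182
After 'does not convert': P(A) = 0.75·0.8182 / (0.75·0.8182 + 0.5·0.1818) ≈ 0.8710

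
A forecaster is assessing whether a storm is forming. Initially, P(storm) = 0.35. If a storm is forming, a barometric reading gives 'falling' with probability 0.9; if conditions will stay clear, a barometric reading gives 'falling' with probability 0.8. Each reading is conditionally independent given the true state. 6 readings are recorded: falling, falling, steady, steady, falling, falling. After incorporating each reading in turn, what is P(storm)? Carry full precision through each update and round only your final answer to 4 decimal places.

0.1774

After 'falling': P(storm) = 0.9·0.3500 / (0.9·0.3500 + 0.8·0.6500) ≈ 0.3772
After 'falling': P(storm) = 0.9·0.3772 / (0.9·0.3772 + 0.8·0.6228) ≈ 0.4053
After 'steady': P(storm) = 0.1·0.4053 / (0.1·0.4053 + 0.2·0.5947) ≈ 0.2541
After 'steady': P(storm) = 0.1·0.2541 / (0.1·0.2541 + 0.2·0.7459) ≈ 0.1456
After 'falling': P(storm) = 0.9·0.1456 / (0.9·0.1456 + 0.8·0.8544) ≈ 0.1608
After 'falling': P(storm) = 0.9·0.1608 / (0.9·0.1608 + 0.8·0.8392) ≈ 0.1774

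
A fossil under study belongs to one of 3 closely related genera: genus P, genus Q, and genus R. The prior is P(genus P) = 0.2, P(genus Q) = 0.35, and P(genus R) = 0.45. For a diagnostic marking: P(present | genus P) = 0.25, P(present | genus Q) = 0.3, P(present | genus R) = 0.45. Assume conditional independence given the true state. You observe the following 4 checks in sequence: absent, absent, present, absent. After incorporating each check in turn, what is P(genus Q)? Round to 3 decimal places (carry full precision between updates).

0.397

After 'absent': normaliser = 0.75·0.2000 + 0.7·0.3500 + 0.55·0.4500; P(genus P) ≈ 0.2335, P(genus Q) ≈ 0.3813, P(genus R) ≈ 0.3852
After 'absent': normaliser = 0.75·0.2335 + 0.7·0.3813 + 0.55·0.3852; P(genus P) ≈ 0.2678, P(genus Q) ≈ 0.4082, P(genus R) ≈ 0.3240
After 'present': normaliser = 0.25·0.2678 + 0.3·0.4082 + 0.45·0.3240; P(genus P) ≈ 0.1997, P(genus Q) ≈ 0.3653, P(genus R) ≈ 0.4350
After 'absent': normaliser = 0.75·0.1997 + 0.7·0.3653 + 0.55·0.4350; P(genus P) ≈ 0.2323, P(genus Q) ≈ 0.3966, P(genus R) ≈ 0.3710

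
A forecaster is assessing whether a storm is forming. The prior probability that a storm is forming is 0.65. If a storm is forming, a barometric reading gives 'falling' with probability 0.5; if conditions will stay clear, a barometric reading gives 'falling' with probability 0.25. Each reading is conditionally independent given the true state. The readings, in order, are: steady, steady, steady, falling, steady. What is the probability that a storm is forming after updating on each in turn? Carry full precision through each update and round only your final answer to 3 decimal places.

After 'steady': P(storm) = 0.5·0.6500 / (0.5·0.6500 + 0.75·0.3500) ≈ 0.5532
After 'steady': P(storm) = 0.5·0.5532 / (0.5·0.5532 + 0.75·0.4468) ≈ 0.4522
After 'steady': P(storm) = 0.5·0.4522 / (0.5·0.4522 + 0.75·0.5478) ≈ 0.3549
After 'falling': P(storm) = 0.5·0.3549 / (0.5·0.3549 + 0.25·0.6451) ≈ 0.5239
After 'steady': P(storm) = 0.5·0.5239 / (0.5·0.5239 + 0.75·0.4761) ≈ 0.4232

0.423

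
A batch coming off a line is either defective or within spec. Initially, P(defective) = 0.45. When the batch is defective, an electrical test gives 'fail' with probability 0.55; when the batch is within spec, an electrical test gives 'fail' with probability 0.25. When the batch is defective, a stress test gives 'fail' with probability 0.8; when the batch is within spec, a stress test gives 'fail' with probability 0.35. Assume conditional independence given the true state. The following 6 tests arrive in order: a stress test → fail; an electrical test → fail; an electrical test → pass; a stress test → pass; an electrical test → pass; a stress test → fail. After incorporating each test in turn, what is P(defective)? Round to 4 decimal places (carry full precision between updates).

After a stress test='fail': P(defective) = 0.8·0.4500 / (0.8·0.4500 + 0.35·0.5500) ≈ 0.6516
After an electrical test='fail': P(defective) = 0.55·0.6516 / (0.55·0.6516 + 0.25·0.3484) ≈ 0.8045
After an electrical test='pass': P(defective) = 0.45·0.8045 / (0.45·0.8045 + 0.75·0.1955) ≈ 0.7117
After a stress test='pass': P(defective) = 0.2·0.7117 / (0.2·0.7117 + 0.65·0.2883) ≈ 0.4317
After an electrical test='pass': P(defective) = 0.45·0.4317 / (0.45·0.4317 + 0.75·0.5683) ≈ 0.3131
After a stress test='fail': P(defective) = 0.8·0.3131 / (0.8·0.3131 + 0.35·0.6869) ≈ 0.5102

0.5102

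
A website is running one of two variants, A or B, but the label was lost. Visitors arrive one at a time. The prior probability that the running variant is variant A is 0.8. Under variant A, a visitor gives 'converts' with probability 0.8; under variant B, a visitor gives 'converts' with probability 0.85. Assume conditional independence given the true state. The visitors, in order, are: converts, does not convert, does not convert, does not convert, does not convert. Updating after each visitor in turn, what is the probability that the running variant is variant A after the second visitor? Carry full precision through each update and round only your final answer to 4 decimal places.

After 'converts': P(A) = 0.8·0.8000 / (0.8·0.8000 + 0.85·0.2000) ≈ 0.7901
After 'does not convert': P(A) = 0.2·0.7901 / (0.2·0.7901 + 0.15·0.2099) ≈ 0.8339

0.8339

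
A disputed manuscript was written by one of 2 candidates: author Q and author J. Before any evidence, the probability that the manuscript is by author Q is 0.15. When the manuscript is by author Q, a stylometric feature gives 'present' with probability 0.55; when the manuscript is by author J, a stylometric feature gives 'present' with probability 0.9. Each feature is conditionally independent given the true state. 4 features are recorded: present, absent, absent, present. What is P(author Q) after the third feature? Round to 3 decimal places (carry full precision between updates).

After 'present': P(author Q) = 0.55·0.1500 / (0.55·0.1500 + 0.9·0.8500) ≈ 0.0973
After 'absent': P(author Q) = 0.45·0.0973 / (0.45·0.0973 + 0.1·0.9027) ≈ 0.3267
After 'absent': P(author Q) = 0.45·0.3267 / (0.45·0.3267 + 0.1·0.6733) ≈ 0.6859

0.686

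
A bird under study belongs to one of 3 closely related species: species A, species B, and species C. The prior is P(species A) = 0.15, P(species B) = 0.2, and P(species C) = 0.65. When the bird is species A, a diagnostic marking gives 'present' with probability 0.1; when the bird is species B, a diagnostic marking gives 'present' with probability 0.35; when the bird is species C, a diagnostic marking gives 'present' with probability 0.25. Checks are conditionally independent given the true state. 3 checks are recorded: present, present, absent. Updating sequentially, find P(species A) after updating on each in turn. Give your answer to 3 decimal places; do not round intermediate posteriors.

0.028

After 'present': normaliser = 0.1·0.1500 + 0.35·0.2000 + 0.25·0.6500; P(species A) ≈ 0.0606, P(species B) ≈ 0.2828, P(species C) ≈ 0.6566
After 'present': normaliser = 0.1·0.0606 + 0.35·0.2828 + 0.25·0.6566; P(species A) ≈ 0.0225, P(species B) ≈ 0.3677, P(species C) ≈ 0.6098
After 'absent': normaliser = 0.9·0.0225 + 0.65·0.3677 + 0.75·0.6098; P(species A) ≈ 0.0283, P(species B) ≈ 0.3336, P(species C) ≈ 0.6382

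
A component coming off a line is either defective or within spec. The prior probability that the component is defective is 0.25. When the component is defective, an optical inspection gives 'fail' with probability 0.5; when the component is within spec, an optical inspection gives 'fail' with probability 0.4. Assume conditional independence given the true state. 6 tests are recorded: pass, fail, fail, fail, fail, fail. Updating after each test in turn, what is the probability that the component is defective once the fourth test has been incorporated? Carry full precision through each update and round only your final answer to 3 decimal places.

After 'pass': P(defective) = 0.5·0.2500 / (0.5·0.2500 + 0.6·0.7500) ≈ 0.2174
After 'fail': P(defective) = 0.5·0.2174 / (0.5·0.2174 + 0.4·0.7826) ≈ 0.2577
After 'fail': P(defective) = 0.5·0.2577 / (0.5·0.2577 + 0.4·0.7423) ≈ 0.3027
After 'fail': P(defective) = 0.5·0.3027 / (0.5·0.3027 + 0.4·0.6973) ≈ 0.3517

0.352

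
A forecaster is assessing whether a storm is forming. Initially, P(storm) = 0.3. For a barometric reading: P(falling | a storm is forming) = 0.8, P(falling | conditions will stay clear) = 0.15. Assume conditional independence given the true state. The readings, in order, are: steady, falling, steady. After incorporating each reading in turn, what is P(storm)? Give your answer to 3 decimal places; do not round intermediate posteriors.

After 'steady': P(storm) = 0.2·0.3000 / (0.2·0.3000 + 0.85·0.7000) ≈ 0.0916
After 'falling': P(storm) = 0.8·0.0916 / (0.8·0.0916 + 0.15·0.9084) ≈ 0.3497
After 'steady': P(storm) = 0.2·0.3497 / (0.2·0.3497 + 0.85·0.6503) ≈ 0.1123

0.112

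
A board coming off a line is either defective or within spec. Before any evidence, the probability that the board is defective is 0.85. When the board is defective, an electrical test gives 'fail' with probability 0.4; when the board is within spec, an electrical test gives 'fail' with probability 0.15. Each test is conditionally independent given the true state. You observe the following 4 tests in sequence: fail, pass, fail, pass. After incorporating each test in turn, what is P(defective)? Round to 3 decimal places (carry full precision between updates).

0.953

Apply Bayes' rule sequentially, carrying P(defective) forward.
After 'fail': P(defective) = 0.4·0.8500 / (0.4·0.8500 + 0.15·0.1500) ≈ 0.9379
After 'pass': P(defective) = 0.6·0.9379 / (0.6·0.9379 + 0.85·0.0621) ≈ 0.9143
After 'fail': P(defective) = 0.4·0.9143 / (0.4·0.9143 + 0.15·0.0857) ≈ 0.9660
After 'pass': P(defective) = 0.6·0.9660 / (0.6·0.9660 + 0.85·0.0340) ≈ 0.9526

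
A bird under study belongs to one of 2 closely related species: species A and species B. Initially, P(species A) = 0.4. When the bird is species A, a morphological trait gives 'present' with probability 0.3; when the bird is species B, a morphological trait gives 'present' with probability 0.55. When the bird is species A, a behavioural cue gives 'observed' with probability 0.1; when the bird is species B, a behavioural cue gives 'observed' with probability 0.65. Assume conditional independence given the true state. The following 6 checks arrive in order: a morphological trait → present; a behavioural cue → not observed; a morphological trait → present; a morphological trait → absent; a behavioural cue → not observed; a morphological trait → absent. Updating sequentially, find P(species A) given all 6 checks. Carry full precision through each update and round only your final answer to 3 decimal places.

0.760

After a morphological trait='present': P(species A) = 0.3·0.4000 / (0.3·0.4000 + 0.55·0.6000) ≈ 0.2667
After a behavioural cue='not observed': P(species A) = 0.9·0.2667 / (0.9·0.2667 + 0.35·0.7333) ≈ 0.4832
After a morphological trait='present': P(species A) = 0.3·0.4832 / (0.3·0.4832 + 0.55·0.5168) ≈ 0.3378
After a morphological trait='absent': P(species A) = 0.7·0.3378 / (0.7·0.3378 + 0.45·0.6622) ≈ 0.4424
After a behavioural cue='not observed': P(species A) = 0.9·0.4424 / (0.9·0.4424 + 0.35·0.5576) ≈ 0.6711
After a morphological trait='absent': P(species A) = 0.7·0.6711 / (0.7·0.6711 + 0.45·0.3289) ≈ 0.7604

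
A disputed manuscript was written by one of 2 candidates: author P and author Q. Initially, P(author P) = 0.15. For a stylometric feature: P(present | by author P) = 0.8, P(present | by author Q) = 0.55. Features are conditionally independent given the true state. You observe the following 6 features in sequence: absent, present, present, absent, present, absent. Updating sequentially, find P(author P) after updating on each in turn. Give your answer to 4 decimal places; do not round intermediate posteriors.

0.0455

After 'absent': P(author P) = 0.2·0.1500 / (0.2·0.1500 + 0.45·0.8500) ≈ 0.0727
After 'present': P(author P) = 0.8·0.0727 / (0.8·0.0727 + 0.55·0.9273) ≈ 0.1024
After 'present': P(author P) = 0.8·0.1024 / (0.8·0.1024 + 0.55·0.8976) ≈ 0.1423
After 'absent': P(author P) = 0.2·0.1423 / (0.2·0.1423 + 0.45·0.8577) ≈ 0.0687
After 'present': P(author P) = 0.8·0.0687 / (0.8·0.0687 + 0.55·0.9313) ≈ 0.0969
After 'absent': P(author P) = 0.2·0.0969 / (0.2·0.0969 + 0.45·0.9031) ≈ 0.0455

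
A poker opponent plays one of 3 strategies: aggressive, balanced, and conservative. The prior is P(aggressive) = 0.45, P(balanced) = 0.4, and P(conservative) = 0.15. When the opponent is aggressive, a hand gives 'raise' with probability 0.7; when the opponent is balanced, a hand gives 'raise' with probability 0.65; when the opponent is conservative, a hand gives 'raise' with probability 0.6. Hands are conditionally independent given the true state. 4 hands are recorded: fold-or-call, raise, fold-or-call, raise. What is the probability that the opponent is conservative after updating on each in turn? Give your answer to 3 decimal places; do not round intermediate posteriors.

0.176

After 'fold-or-call': normaliser = 0.3·0.4500 + 0.35·0.4000 + 0.4·0.1500; P(aggressive) ≈ 0.4030, P(balanced) ≈ 0.4179, P(conservative) ≈ 0.1791
After 'raise': normaliser = 0.7·0.4030 + 0.65·0.4179 + 0.6·0.1791; P(aggressive) ≈ 0.4266, P(balanced) ≈ 0.4108, P(conservative) ≈ 0.1625
After 'fold-or-call': normaliser = 0.3·0.4266 + 0.35·0.4108 + 0.4·0.1625; P(aggressive) ≈ 0.3800, P(balanced) ≈ 0.4269, P(conservative) ≈ 0.1930
After 'raise': normaliser = 0.7·0.3800 + 0.65·0.4269 + 0.6·0.1930; P(aggressive) ≈ 0.4035, P(balanced) ≈ 0.4209, P(conservative) ≈ 0.1757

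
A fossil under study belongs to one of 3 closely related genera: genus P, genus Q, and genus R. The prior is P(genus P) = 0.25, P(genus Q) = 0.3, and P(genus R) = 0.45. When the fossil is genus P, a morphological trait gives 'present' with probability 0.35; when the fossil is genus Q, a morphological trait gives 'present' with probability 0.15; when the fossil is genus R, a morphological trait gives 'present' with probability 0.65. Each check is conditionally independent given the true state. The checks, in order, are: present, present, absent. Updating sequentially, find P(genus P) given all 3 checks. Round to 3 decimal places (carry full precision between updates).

Apply Bayes' rule sequentially, carrying P(genus P) forward.
After 'present': normaliser = 0.35·0.2500 + 0.15·0.3000 + 0.65·0.4500; P(genus P) ≈ 0.2059, P(genus Q) ≈ 0.1059, P(genus R) ≈ 0.6882
After 'present': normaliser = 0.35·0.2059 + 0.15·0.1059 + 0.65·0.6882; P(genus P) ≈ 0.1346, P(genus Q) ≈ 0.0297, P(genus R) ≈ 0.8357
After 'absent': normaliser = 0.65·0.1346 + 0.85·0.0297 + 0.35·0.8357; P(genus P) ≈ 0.2159, P(genus Q) ≈ 0.0622, P(genus R) ≈ 0.7218

0.216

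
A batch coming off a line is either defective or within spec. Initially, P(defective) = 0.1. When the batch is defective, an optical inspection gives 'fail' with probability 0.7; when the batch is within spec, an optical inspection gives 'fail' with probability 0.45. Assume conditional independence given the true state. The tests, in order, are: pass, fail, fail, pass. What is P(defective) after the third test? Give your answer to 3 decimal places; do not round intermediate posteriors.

0.128

After 'pass': P(defective) = 0.3·0.1000 / (0.3·0.1000 + 0.55·0.9000) ≈ 0.0571
After 'fail': P(defective) = 0.7·0.0571 / (0.7·0.0571 + 0.45·0.9429) ≈ 0.0862
After 'fail': P(defective) = 0.7·0.0862 / (0.7·0.0862 + 0.45·0.9138) ≈ 0.1279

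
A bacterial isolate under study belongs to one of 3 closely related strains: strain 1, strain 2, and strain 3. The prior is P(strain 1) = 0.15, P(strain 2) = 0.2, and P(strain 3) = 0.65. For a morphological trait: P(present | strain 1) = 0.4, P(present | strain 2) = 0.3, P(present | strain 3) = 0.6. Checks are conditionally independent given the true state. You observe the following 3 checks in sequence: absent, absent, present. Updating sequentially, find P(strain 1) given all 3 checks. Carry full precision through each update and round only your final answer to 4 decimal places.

0.1905

After 'absent': normaliser = 0.6·0.1500 + 0.7·0.2000 + 0.4·0.6500; P(strain 1) ≈ 0.1837, P(strain 2) ≈ 0.2857, P(strain 3) ≈ 0.5306
After 'absent': normaliser = 0.6·0.1837 + 0.7·0.2857 + 0.4·0.5306; P(strain 1) ≈ 0.2109, P(strain 2) ≈ 0.3828, P(strain 3) ≈ 0.4062
After 'present': normaliser = 0.4·0.2109 + 0.3·0.3828 + 0.6·0.4062; P(strain 1) ≈ 0.1905, P(strain 2) ≈ 0.2593, P(strain 3) ≈ 0.5503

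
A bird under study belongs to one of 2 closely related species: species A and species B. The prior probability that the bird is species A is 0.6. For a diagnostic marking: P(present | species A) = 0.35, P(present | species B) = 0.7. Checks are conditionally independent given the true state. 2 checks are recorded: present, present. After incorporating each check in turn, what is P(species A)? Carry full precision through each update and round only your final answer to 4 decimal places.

After 'present': P(species A) = 0.35·0.6000 / (0.35·0.6000 + 0.7·0.4000) ≈ 0.4286
After 'present': P(species A) = 0.35·0.4286 / (0.35·0.4286 + 0.7·0.5714) ≈ 0.2727

0.2727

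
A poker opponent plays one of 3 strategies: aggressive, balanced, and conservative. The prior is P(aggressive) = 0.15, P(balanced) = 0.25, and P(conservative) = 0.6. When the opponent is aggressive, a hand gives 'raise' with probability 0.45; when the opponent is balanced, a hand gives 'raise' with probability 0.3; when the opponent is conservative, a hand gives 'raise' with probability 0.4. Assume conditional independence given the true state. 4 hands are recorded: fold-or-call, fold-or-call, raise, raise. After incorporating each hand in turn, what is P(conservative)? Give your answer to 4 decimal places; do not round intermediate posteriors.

After 'fold-or-call': normaliser = 0.55·0.1500 + 0.7·0.2500 + 0.6·0.6000; P(aggressive) ≈ 0.1336, P(balanced) ≈ 0.2834, P(conservative) ≈ 0.5830
After 'fold-or-call': normaliser = 0.55·0.1336 + 0.7·0.2834 + 0.6·0.5830; P(aggressive) ≈ 0.1182, P(balanced) ≈ 0.3191, P(conservative) ≈ 0.5627
After 'raise': normaliser = 0.45·0.1182 + 0.3·0.3191 + 0.4·0.5627; P(aggressive) ≈ 0.1422, P(balanced) ≈ 0.2560, P(conservative) ≈ 0.6018
After 'raise': normaliser = 0.45·0.1422 + 0.3·0.2560 + 0.4·0.6018; P(aggressive) ≈ 0.1678, P(balanced) ≈ 0.2013, P(conservative) ≈ 0.6310

0.6310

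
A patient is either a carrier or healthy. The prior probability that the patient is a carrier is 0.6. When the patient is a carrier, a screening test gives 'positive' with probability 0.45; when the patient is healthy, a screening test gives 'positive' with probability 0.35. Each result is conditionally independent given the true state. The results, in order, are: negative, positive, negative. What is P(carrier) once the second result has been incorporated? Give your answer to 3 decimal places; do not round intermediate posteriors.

After 'negative': P(carrier) = 0.55·0.6000 / (0.55·0.6000 + 0.65·0.4000) ≈ 0.5593
After 'positive': P(carrier) = 0.45·0.5593 / (0.45·0.5593 + 0.35·0.4407) ≈ 0.6200

0.620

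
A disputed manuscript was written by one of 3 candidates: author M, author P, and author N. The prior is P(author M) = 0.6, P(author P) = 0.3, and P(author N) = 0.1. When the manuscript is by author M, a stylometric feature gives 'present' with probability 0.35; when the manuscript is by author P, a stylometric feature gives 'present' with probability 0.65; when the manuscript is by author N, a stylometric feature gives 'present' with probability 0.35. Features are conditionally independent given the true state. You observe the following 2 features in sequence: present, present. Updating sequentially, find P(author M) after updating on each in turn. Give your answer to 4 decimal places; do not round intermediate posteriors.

0.3459

Each posterior becomes the prior for the next update.
After 'present': normaliser = 0.35·0.6000 + 0.65·0.3000 + 0.35·0.1000; P(author M) ≈ 0.4773, P(author P) ≈ 0.4432, P(author N) ≈ 0.0795
After 'present': normaliser = 0.35·0.4773 + 0.65·0.4432 + 0.35·0.0795; P(author M) ≈ 0.3459, P(author P) ≈ 0.5965, P(author N) ≈ 0.0576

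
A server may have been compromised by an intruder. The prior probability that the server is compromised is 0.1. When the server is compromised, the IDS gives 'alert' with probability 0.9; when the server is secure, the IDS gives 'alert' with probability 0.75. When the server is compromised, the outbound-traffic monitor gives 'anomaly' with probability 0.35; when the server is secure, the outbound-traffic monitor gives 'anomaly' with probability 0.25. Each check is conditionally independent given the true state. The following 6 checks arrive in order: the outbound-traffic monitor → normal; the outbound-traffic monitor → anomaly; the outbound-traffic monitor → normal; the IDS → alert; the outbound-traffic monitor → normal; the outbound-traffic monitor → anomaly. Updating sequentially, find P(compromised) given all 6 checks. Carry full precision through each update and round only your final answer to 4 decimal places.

Apply Bayes' rule sequentially, carrying P(compromised) forward.
After the outbound-traffic monitor='normal': P(compromised) = 0.65·0.1000 / (0.65·0.1000 + 0.75·0.9000) ≈ 0.0878
After the outbound-traffic monitor='anomaly': P(compromised) = 0.35·0.0878 / (0.35·0.0878 + 0.25·0.9122) ≈ 0.1188
After the outbound-traffic monitor='normal': P(compromised) = 0.65·0.1188 / (0.65·0.1188 + 0.75·0.8812) ≈ 0.1046
After the IDS='alert': P(compromised) = 0.9·0.1046 / (0.9·0.1046 + 0.75·0.8954) ≈ 0.1230
After the outbound-traffic monitor='normal': P(compromised) = 0.65·0.1230 / (0.65·0.1230 + 0.75·0.8770) ≈ 0.1083
After the outbound-traffic monitor='anomaly': P(compromised) = 0.35·0.1083 / (0.35·0.1083 + 0.25·0.8917) ≈ 0.1454

0.1454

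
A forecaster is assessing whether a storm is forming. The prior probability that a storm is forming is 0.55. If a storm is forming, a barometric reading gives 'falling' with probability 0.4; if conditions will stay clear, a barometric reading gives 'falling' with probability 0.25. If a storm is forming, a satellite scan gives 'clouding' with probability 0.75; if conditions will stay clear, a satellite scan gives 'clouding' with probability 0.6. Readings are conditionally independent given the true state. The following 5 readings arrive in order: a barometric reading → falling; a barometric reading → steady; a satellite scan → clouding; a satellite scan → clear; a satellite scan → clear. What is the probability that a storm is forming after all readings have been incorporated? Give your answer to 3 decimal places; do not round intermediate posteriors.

0.433

Apply Bayes' rule sequentially, carrying P(storm) forward.
After a barometric reading='falling': P(storm) = 0.4·0.5500 / (0.4·0.5500 + 0.25·0.4500) ≈ 0.6617
After a barometric reading='steady': P(storm) = 0.6·0.6617 / (0.6·0.6617 + 0.75·0.3383) ≈ 0.6101
After a satellite scan='clouding': P(storm) = 0.75·0.6101 / (0.75·0.6101 + 0.6·0.3899) ≈ 0.6617
After a satellite scan='clear': P(storm) = 0.25·0.6617 / (0.25·0.6617 + 0.4·0.3383) ≈ 0.5500
After a satellite scan='clear': P(storm) = 0.25·0.5500 / (0.25·0.5500 + 0.4·0.4500) ≈ 0.4331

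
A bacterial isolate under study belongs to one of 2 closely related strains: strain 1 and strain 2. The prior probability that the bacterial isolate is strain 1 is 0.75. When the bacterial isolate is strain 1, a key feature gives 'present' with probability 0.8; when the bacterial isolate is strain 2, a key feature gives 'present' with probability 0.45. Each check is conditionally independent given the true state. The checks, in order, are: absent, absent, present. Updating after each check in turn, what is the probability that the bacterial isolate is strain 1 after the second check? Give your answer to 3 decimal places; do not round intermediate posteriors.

Each posterior becomes the prior for the next update.
After 'absent': P(strain 1) = 0.2·0.7500 / (0.2·0.7500 + 0.55·0.2500) ≈ 0.5217
After 'absent': P(strain 1) = 0.2·0.5217 / (0.2·0.5217 + 0.55·0.4783) ≈ 0.2840

0.284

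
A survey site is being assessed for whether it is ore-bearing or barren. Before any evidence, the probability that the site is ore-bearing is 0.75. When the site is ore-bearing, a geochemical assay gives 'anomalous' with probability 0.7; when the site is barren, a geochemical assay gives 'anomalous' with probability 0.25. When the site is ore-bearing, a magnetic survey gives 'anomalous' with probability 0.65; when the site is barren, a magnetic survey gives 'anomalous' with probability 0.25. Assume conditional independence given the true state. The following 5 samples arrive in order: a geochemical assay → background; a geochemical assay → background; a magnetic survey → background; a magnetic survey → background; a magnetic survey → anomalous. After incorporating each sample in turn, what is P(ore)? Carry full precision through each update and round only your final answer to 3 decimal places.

0.214

After a geochemical assay='background': P(ore) = 0.3·0.7500 / (0.3·0.7500 + 0.75·0.2500) ≈ 0.5455
After a geochemical assay='background': P(ore) = 0.3·0.5455 / (0.3·0.5455 + 0.75·0.4545) ≈ 0.3243
After a magnetic survey='background': P(ore) = 0.35·0.3243 / (0.35·0.3243 + 0.75·0.6757) ≈ 0.1830
After a magnetic survey='background': P(ore) = 0.35·0.1830 / (0.35·0.1830 + 0.75·0.8170) ≈ 0.0946
After a magnetic survey='anomalous': P(ore) = 0.65·0.0946 / (0.65·0.0946 + 0.25·0.9054) ≈ 0.2137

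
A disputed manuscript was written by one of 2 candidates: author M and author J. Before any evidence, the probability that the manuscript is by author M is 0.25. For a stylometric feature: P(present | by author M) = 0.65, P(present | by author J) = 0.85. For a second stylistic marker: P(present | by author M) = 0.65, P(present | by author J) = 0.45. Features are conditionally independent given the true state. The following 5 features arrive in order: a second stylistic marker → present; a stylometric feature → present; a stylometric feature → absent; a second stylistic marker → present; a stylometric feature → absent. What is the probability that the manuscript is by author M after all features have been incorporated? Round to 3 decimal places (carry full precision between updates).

After a second stylistic marker='present': P(author M) = 0.65·0.2500 / (0.65·0.2500 + 0.45·0.7500) ≈ 0.3250
After a stylometric feature='present': P(author M) = 0.65·0.3250 / (0.65·0.3250 + 0.85·0.6750) ≈ 0.2691
After a stylometric feature='absent': P(author M) = 0.35·0.2691 / (0.35·0.2691 + 0.15·0.7309) ≈ 0.4621
After a second stylistic marker='present': P(author M) = 0.65·0.4621 / (0.65·0.4621 + 0.45·0.5379) ≈ 0.5538
After a stylometric feature='absent': P(author M) = 0.35·0.5538 / (0.35·0.5538 + 0.15·0.4462) ≈ 0.7433

0.743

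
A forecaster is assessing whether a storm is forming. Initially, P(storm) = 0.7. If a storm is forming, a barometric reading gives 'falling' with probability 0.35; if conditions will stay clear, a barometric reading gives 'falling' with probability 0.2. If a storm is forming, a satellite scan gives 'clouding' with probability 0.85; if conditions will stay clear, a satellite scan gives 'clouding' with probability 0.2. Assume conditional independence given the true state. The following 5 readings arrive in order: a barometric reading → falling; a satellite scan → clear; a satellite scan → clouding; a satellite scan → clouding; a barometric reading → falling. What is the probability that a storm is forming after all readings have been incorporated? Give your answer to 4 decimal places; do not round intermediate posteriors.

After a barometric reading='falling': P(storm) = 0.35·0.7000 / (0.35·0.7000 + 0.2·0.3000) ≈ 0.8033
After a satellite scan='clear': P(storm) = 0.15·0.8033 / (0.15·0.8033 + 0.8·0.1967) ≈ 0.4336
After a satellite scan='clouding': P(storm) = 0.85·0.4336 / (0.85·0.4336 + 0.2·0.5664) ≈ 0.7649
After a satellite scan='clouding': P(storm) = 0.85·0.7649 / (0.85·0.7649 + 0.2·0.2351) ≈ 0.9326
After a barometric reading='falling': P(storm) = 0.35·0.9326 / (0.35·0.9326 + 0.2·0.0674) ≈ 0.9603

0.9603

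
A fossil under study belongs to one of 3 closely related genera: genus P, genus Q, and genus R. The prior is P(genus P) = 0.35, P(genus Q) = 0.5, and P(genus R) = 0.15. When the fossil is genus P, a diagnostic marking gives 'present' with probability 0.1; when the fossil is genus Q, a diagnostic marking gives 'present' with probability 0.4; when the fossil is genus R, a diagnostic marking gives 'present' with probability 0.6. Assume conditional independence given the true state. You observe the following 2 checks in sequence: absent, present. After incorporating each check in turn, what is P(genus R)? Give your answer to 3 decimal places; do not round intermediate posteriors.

0.192

After 'absent': normaliser = 0.9·0.3500 + 0.6·0.5000 + 0.4·0.1500; P(genus P) ≈ 0.4667, P(genus Q) ≈ 0.4444, P(genus R) ≈ 0.0889
After 'present': normaliser = 0.1·0.4667 + 0.4·0.4444 + 0.6·0.0889; P(genus P) ≈ 0.1680, P(genus Q) ≈ 0.6400, P(genus R) ≈ 0.1920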